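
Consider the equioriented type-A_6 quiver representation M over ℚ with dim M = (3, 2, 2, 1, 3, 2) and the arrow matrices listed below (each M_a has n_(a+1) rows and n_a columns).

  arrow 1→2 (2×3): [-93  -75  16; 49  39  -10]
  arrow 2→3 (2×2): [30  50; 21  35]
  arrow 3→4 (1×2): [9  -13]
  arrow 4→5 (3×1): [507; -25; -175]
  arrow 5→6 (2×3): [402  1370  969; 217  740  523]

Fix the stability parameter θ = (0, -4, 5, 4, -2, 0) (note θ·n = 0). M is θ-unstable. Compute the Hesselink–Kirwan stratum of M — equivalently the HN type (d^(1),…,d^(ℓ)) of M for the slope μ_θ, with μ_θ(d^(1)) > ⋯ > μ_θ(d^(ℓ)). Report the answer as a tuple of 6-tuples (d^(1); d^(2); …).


Interval decomposition of M: I[1,1], I[1,2], I[1,6], I[3,3], I[5,5], I[5,6].
HN type (ℓ=4): μ^(1)=5; μ^(2)=7/4; μ^(3)=0; μ^(4)=-2

((0, 0, 1, 0, 0, 0); (0, 0, 1, 1, 1, 1); (1, 0, 0, 0, 0, 1); (2, 2, 0, 0, 2, 0))


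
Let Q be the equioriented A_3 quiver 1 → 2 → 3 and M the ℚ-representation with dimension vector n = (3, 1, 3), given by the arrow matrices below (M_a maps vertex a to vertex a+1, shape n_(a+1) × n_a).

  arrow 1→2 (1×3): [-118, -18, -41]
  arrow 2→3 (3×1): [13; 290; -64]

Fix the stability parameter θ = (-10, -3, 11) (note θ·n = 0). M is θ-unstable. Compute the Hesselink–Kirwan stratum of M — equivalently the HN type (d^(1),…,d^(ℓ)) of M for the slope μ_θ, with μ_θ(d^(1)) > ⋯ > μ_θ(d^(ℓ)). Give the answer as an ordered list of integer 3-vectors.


Interval decomposition of M: I[1,1]^2, I[1,3], I[3,3]^2.
HN type (ℓ=3): μ^(1)=11; μ^(2)=-3; μ^(3)=-10

((0, 0, 3); (0, 1, 0); (3, 0, 0))


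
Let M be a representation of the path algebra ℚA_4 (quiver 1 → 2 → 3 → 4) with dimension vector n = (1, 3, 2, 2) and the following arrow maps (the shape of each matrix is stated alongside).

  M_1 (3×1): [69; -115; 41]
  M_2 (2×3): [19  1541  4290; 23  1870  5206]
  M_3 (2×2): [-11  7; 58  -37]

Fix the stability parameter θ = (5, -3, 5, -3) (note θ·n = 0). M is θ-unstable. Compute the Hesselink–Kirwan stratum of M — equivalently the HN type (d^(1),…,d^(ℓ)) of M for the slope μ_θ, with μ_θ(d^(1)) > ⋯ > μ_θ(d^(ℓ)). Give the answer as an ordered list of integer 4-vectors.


Interval decomposition of M: I[1,4], I[2,2], I[2,4].
HN type (ℓ=2): μ^(1)=1; μ^(2)=-3

((1, 1, 2, 2); (0, 2, 0, 0))


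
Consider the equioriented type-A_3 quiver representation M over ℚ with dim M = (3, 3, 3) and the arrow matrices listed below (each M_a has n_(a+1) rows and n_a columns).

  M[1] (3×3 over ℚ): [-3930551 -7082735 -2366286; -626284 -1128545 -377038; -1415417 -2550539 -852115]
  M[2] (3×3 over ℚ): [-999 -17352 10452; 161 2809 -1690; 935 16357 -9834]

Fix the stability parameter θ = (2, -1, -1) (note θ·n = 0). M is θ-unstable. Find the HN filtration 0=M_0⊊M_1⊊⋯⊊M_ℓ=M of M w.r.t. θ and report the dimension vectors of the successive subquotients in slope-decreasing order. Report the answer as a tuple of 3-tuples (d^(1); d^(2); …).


Via rank(M_{q-1}∘⋯∘M_p): M ≅ I[1,2], I[1,3]^2, I[3,3].
μ_θ-semistable layers: μ^(1)=1/2; μ^(2)=0; μ^(3)=-1

((1, 1, 0); (2, 2, 2); (0, 0, 1))


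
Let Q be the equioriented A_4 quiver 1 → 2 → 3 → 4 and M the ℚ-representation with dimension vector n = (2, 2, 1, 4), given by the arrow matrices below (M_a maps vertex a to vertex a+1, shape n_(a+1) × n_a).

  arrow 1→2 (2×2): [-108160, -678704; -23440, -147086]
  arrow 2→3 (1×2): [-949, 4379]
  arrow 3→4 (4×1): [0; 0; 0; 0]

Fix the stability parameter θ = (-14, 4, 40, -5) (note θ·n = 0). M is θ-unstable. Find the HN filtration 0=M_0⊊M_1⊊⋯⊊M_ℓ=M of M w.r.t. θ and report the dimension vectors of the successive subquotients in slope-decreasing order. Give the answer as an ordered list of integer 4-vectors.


Interval decomposition of M: I[1,1], I[1,3], I[2,2], I[4,4]^4.
HN type (ℓ=4): μ^(1)=40; μ^(2)=4; μ^(3)=-5; μ^(4)=-14

((0, 0, 1, 0); (0, 2, 0, 0); (0, 0, 0, 4); (2, 0, 0, 0))


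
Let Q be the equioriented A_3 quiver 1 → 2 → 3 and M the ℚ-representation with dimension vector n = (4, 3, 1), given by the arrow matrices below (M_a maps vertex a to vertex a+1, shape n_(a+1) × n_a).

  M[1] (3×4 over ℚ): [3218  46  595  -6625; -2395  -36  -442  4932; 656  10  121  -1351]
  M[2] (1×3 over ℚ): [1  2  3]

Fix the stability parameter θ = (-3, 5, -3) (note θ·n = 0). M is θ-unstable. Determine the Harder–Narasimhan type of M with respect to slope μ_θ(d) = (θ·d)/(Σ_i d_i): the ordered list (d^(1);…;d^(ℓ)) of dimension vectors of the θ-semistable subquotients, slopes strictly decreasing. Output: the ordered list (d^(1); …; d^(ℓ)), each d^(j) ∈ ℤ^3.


Interval decomposition of M: I[1,1]^2, I[1,2], I[1,3], I[2,2].
HN type (ℓ=3): μ^(1)=5; μ^(2)=1; μ^(3)=-3

((0, 2, 0); (0, 1, 1); (4, 0, 0))


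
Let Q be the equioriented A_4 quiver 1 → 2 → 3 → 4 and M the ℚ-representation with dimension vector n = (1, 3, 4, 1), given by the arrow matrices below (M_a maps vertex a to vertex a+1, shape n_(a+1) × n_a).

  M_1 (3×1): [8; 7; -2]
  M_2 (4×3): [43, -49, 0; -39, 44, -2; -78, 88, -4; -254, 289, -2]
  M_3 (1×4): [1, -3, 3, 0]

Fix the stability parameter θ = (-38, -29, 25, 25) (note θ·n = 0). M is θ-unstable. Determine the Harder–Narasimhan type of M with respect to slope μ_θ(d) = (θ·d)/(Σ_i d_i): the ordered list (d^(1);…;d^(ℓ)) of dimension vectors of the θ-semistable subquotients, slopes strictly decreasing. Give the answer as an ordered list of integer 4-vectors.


Barcode: M ≅ I[1,4], I[2,2], I[2,3], I[3,3]^2. HN layers by μ_θ (3 steps, strictly decreasing):
  μ^(1)=25; μ^(2)=-29; μ^(3)=-38

((0, 0, 4, 1); (0, 3, 0, 0); (1, 0, 0, 0))


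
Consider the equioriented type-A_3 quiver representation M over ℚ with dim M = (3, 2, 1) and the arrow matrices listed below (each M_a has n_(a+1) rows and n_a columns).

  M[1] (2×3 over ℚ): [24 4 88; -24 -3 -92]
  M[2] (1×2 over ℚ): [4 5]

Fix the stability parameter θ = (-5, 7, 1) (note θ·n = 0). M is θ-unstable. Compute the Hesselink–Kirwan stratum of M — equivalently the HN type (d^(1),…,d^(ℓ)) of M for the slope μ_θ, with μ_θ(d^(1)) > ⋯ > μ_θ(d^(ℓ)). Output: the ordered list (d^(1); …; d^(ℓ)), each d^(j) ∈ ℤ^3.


Barcode: M ≅ I[1,1], I[1,2], I[1,3]. HN layers by μ_θ (3 steps, strictly decreasing):
  μ^(1)=7; μ^(2)=4; μ^(3)=-5

((0, 1, 0); (0, 1, 1); (3, 0, 0))


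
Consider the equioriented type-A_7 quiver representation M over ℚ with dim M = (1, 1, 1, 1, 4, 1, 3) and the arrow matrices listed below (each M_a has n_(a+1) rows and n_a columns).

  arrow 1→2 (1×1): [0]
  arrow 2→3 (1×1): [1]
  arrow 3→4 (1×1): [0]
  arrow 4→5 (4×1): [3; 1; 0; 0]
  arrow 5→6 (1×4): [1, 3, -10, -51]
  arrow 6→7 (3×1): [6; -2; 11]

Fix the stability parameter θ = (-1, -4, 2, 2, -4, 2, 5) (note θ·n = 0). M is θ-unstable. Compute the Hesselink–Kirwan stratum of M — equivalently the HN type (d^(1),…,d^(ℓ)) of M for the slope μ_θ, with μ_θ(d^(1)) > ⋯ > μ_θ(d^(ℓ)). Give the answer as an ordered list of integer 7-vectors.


Barcode: M ≅ I[1,1], I[2,3], I[4,7], I[5,5]^3, I[7,7]^2. HN layers by μ_θ (4 steps, strictly decreasing):
  μ^(1)=5; μ^(2)=2; μ^(3)=-1; μ^(4)=-4

((0, 0, 0, 0, 0, 0, 3); (0, 0, 1, 0, 0, 1, 0); (1, 0, 0, 1, 1, 0, 0); (0, 1, 0, 0, 3, 0, 0))


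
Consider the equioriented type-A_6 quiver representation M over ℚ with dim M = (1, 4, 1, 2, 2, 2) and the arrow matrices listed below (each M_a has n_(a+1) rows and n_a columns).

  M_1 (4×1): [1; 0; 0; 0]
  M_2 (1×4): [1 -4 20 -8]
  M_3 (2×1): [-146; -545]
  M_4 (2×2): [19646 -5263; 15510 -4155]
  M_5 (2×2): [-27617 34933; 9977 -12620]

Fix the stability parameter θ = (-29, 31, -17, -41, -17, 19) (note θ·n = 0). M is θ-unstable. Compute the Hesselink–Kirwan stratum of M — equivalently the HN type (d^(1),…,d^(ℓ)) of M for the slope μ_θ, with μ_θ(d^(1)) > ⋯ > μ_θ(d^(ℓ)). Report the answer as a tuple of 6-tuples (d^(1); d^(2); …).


Barcode: M ≅ I[1,6], I[2,2]^3, I[4,4], I[5,6]. HN layers by μ_θ (6 steps, strictly decreasing):
  μ^(1)=31; μ^(2)=19; μ^(3)=-11; μ^(4)=-17; μ^(5)=-29; μ^(6)=-41

((0, 3, 0, 0, 0, 0); (0, 0, 0, 0, 0, 2); (0, 1, 1, 1, 1, 0); (0, 0, 0, 0, 1, 0); (1, 0, 0, 0, 0, 0); (0, 0, 0, 1, 0, 0))


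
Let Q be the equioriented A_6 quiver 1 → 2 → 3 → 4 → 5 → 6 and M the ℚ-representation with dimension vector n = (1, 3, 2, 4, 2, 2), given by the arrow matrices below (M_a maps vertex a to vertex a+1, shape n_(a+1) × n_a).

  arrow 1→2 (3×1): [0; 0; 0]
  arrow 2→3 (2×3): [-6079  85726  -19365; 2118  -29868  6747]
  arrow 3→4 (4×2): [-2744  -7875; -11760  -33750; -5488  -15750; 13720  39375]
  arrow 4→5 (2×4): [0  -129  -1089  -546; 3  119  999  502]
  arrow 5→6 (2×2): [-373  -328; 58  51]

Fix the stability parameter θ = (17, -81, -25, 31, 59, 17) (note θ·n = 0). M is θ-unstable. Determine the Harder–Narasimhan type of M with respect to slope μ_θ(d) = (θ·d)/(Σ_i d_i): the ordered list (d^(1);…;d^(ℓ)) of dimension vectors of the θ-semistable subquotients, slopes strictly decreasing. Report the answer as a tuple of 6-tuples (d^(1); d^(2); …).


Via rank(M_{q-1}∘⋯∘M_p): M ≅ I[1,1], I[2,2], I[2,3], I[2,6], I[4,4]^2, I[4,6].
μ_θ-semistable layers: μ^(1)=38; μ^(2)=31; μ^(3)=17; μ^(4)=-25; μ^(5)=-81

((0, 0, 0, 0, 2, 2); (0, 0, 0, 4, 0, 0); (1, 0, 0, 0, 0, 0); (0, 0, 2, 0, 0, 0); (0, 3, 0, 0, 0, 0))


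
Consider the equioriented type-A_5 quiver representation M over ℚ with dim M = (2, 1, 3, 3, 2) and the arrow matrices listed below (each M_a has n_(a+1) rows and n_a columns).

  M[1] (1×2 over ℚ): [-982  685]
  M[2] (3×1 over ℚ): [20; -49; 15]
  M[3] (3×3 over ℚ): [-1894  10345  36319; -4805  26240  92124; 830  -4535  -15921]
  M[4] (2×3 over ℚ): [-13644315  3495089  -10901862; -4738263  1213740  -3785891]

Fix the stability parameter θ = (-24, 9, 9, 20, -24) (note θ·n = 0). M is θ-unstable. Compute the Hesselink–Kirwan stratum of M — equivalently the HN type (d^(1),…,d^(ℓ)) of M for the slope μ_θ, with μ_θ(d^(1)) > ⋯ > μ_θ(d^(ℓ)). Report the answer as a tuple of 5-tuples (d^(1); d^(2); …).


Via rank(M_{q-1}∘⋯∘M_p): M ≅ I[1,1], I[1,3], I[3,5]^2, I[4,4].
μ_θ-semistable layers: μ^(1)=20; μ^(2)=9; μ^(3)=5/3; μ^(4)=-24

((0, 0, 0, 1, 0); (0, 1, 1, 0, 0); (0, 0, 2, 2, 2); (2, 0, 0, 0, 0))


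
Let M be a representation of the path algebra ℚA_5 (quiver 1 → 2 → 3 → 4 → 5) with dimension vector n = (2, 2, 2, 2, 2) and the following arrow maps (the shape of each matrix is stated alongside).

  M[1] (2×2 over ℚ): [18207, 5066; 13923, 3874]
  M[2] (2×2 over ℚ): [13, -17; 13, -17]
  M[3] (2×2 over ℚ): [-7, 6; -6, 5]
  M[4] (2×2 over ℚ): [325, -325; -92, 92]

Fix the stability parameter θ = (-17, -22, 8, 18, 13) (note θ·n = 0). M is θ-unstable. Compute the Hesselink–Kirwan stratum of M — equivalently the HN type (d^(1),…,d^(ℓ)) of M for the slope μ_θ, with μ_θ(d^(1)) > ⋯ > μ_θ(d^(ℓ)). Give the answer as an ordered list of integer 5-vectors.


Via rank(M_{q-1}∘⋯∘M_p): M ≅ I[1,1], I[1,2], I[2,4], I[3,5], I[5,5].
μ_θ-semistable layers: μ^(1)=18; μ^(2)=31/2; μ^(3)=13; μ^(4)=8; μ^(5)=-17; μ^(6)=-39/2; μ^(7)=-22

((0, 0, 0, 1, 0); (0, 0, 0, 1, 1); (0, 0, 0, 0, 1); (0, 0, 2, 0, 0); (1, 0, 0, 0, 0); (1, 1, 0, 0, 0); (0, 1, 0, 0, 0))


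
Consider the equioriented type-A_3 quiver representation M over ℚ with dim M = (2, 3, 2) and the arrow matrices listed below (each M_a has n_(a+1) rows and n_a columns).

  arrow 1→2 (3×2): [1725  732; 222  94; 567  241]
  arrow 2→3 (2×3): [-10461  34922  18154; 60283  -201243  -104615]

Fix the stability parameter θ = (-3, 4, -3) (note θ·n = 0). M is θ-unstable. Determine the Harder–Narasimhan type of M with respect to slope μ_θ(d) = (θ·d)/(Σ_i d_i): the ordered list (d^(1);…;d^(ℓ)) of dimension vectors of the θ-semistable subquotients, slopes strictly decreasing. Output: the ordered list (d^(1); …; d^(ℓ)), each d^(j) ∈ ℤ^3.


Barcode: M ≅ I[1,3]^2, I[2,2]. HN layers by μ_θ (3 steps, strictly decreasing):
  μ^(1)=4; μ^(2)=1/2; μ^(3)=-3

((0, 1, 0); (0, 2, 2); (2, 0, 0))


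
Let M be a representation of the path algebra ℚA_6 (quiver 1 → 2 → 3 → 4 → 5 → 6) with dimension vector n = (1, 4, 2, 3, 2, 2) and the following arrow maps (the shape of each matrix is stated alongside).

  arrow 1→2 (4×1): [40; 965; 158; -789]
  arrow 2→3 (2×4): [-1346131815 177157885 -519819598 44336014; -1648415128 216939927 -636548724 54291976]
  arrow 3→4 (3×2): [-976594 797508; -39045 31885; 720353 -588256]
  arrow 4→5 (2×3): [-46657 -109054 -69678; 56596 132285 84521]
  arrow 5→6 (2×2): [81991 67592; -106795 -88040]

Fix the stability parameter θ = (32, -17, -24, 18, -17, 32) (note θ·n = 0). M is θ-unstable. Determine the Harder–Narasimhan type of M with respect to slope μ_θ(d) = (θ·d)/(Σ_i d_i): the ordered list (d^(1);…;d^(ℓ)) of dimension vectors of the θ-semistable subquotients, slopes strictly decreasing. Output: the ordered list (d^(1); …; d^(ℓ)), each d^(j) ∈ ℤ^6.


Barcode: M ≅ I[1,6], I[2,2]^2, I[2,5], I[4,4], I[6,6]. HN layers by μ_θ (6 steps, strictly decreasing):
  μ^(1)=32; μ^(2)=18; μ^(3)=1/2; μ^(4)=-3; μ^(5)=-17; μ^(6)=-41/2

((0, 0, 0, 0, 0, 2); (0, 0, 0, 1, 0, 0); (0, 0, 0, 2, 2, 0); (1, 1, 1, 0, 0, 0); (0, 2, 0, 0, 0, 0); (0, 1, 1, 0, 0, 0))


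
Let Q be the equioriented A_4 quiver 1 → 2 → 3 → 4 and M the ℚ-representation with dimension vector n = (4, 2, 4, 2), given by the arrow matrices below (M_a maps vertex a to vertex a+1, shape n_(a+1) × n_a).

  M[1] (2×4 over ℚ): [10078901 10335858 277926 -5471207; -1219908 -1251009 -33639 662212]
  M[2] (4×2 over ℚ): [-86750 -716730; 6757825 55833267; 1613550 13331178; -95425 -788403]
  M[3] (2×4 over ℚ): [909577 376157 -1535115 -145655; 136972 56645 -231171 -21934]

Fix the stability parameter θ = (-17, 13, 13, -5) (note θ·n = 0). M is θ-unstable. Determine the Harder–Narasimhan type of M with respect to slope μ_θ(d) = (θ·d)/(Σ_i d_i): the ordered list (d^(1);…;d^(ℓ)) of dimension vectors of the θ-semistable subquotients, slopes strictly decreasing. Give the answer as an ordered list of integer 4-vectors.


Via rank(M_{q-1}∘⋯∘M_p): M ≅ I[1,1]^2, I[1,2], I[1,4], I[3,3]^2, I[3,4].
μ_θ-semistable layers: μ^(1)=13; μ^(2)=7; μ^(3)=4; μ^(4)=-17

((0, 1, 2, 0); (0, 1, 1, 1); (0, 0, 1, 1); (4, 0, 0, 0))


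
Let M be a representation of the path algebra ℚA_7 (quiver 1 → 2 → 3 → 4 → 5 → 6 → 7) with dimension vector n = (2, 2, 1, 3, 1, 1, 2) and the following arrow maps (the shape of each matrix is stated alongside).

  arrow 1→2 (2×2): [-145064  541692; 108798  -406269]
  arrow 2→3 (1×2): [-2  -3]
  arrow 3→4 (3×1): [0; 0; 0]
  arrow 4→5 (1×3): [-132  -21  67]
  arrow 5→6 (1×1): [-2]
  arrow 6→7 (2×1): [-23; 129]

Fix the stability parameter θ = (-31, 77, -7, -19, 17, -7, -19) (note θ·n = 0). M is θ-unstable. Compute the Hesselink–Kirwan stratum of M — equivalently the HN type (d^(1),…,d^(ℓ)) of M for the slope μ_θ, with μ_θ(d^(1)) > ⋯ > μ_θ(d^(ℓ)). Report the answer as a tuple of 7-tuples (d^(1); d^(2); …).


Interval decomposition of M: I[1,1], I[1,3], I[2,2], I[4,4]^2, I[4,7], I[7,7].
HN type (ℓ=5): μ^(1)=77; μ^(2)=35; μ^(3)=-3; μ^(4)=-19; μ^(5)=-31

((0, 1, 0, 0, 0, 0, 0); (0, 1, 1, 0, 0, 0, 0); (0, 0, 0, 0, 1, 1, 1); (0, 0, 0, 3, 0, 0, 1); (2, 0, 0, 0, 0, 0, 0))


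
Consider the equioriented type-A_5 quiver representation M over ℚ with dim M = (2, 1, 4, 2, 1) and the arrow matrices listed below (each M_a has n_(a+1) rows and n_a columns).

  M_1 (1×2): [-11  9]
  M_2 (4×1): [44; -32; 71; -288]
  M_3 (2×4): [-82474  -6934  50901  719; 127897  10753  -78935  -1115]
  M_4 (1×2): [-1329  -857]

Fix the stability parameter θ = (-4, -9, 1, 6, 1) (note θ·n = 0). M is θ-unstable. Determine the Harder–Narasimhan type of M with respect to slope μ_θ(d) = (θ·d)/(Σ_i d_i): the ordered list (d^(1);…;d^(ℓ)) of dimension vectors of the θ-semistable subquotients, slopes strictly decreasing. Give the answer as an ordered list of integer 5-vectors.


Interval decomposition of M: I[1,1], I[1,5], I[3,3]^2, I[3,4].
HN type (ℓ=5): μ^(1)=6; μ^(2)=7/2; μ^(3)=1; μ^(4)=-4; μ^(5)=-13/2

((0, 0, 0, 1, 0); (0, 0, 0, 1, 1); (0, 0, 4, 0, 0); (1, 0, 0, 0, 0); (1, 1, 0, 0, 0))


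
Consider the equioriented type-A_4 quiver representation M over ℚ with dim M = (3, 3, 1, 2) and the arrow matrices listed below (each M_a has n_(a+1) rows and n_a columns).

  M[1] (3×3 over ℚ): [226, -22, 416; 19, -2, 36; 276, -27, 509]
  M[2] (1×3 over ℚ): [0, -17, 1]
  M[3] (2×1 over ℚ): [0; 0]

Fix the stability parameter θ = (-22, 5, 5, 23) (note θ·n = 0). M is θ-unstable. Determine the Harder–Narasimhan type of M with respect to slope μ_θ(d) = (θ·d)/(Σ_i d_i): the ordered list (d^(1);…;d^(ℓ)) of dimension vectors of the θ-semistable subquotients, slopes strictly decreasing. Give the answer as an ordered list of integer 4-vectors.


Via rank(M_{q-1}∘⋯∘M_p): M ≅ I[1,2]^2, I[1,3], I[4,4]^2.
μ_θ-semistable layers: μ^(1)=23; μ^(2)=5; μ^(3)=-22

((0, 0, 0, 2); (0, 3, 1, 0); (3, 0, 0, 0))


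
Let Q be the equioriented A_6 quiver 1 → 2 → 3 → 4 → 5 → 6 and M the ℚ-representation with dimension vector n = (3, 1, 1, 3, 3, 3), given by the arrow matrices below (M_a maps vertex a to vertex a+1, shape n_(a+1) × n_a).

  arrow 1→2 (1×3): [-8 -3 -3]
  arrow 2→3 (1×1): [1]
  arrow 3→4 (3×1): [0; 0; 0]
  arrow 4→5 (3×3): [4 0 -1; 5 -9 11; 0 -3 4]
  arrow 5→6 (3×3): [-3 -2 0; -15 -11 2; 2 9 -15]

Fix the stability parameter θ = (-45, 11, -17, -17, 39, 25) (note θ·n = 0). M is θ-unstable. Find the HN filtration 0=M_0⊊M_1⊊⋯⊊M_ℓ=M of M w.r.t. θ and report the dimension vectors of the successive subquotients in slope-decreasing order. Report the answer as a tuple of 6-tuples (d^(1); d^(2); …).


Barcode: M ≅ I[1,1]^2, I[1,3], I[4,6]^3. HN layers by μ_θ (4 steps, strictly decreasing):
  μ^(1)=32; μ^(2)=-3; μ^(3)=-17; μ^(4)=-45

((0, 0, 0, 0, 3, 3); (0, 1, 1, 0, 0, 0); (0, 0, 0, 3, 0, 0); (3, 0, 0, 0, 0, 0))


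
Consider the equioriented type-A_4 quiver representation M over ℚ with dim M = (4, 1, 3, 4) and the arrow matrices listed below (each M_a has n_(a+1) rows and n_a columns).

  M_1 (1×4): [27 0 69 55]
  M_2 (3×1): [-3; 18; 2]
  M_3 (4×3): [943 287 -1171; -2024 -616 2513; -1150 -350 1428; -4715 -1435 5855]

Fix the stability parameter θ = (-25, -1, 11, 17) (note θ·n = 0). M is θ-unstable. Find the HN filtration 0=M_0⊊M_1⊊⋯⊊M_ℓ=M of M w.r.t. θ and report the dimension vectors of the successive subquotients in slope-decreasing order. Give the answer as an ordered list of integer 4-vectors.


Via rank(M_{q-1}∘⋯∘M_p): M ≅ I[1,1]^3, I[1,4], I[3,3], I[3,4], I[4,4]^2.
μ_θ-semistable layers: μ^(1)=17; μ^(2)=11; μ^(3)=-1; μ^(4)=-25

((0, 0, 0, 4); (0, 0, 3, 0); (0, 1, 0, 0); (4, 0, 0, 0))


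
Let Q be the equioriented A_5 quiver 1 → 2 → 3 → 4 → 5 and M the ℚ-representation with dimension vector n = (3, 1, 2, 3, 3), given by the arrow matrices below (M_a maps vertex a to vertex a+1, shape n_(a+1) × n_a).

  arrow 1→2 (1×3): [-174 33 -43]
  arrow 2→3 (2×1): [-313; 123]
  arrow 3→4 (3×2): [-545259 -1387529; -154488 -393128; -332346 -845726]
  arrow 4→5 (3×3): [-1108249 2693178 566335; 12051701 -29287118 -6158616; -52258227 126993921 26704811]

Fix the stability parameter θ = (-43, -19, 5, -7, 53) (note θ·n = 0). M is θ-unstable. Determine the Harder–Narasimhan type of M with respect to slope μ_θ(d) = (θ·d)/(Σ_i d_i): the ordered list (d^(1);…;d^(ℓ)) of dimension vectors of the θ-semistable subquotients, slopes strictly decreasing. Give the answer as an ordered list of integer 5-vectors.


Barcode: M ≅ I[1,1]^2, I[1,3], I[3,5], I[4,5]^2. HN layers by μ_θ (6 steps, strictly decreasing):
  μ^(1)=53; μ^(2)=5; μ^(3)=-1; μ^(4)=-7; μ^(5)=-19; μ^(6)=-43

((0, 0, 0, 0, 3); (0, 0, 1, 0, 0); (0, 0, 1, 1, 0); (0, 0, 0, 2, 0); (0, 1, 0, 0, 0); (3, 0, 0, 0, 0))


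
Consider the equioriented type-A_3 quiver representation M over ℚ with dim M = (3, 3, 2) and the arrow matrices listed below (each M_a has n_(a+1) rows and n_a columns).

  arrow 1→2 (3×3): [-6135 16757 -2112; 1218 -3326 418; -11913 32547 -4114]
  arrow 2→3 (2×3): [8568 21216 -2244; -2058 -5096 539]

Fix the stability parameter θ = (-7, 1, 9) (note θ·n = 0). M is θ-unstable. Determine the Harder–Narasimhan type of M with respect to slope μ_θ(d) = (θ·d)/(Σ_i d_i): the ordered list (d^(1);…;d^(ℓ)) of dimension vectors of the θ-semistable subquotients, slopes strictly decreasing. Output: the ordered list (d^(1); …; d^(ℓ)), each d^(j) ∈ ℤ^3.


Barcode: M ≅ I[1,1], I[1,2], I[1,3], I[2,2], I[3,3]. HN layers by μ_θ (3 steps, strictly decreasing):
  μ^(1)=9; μ^(2)=1; μ^(3)=-7

((0, 0, 2); (0, 3, 0); (3, 0, 0))


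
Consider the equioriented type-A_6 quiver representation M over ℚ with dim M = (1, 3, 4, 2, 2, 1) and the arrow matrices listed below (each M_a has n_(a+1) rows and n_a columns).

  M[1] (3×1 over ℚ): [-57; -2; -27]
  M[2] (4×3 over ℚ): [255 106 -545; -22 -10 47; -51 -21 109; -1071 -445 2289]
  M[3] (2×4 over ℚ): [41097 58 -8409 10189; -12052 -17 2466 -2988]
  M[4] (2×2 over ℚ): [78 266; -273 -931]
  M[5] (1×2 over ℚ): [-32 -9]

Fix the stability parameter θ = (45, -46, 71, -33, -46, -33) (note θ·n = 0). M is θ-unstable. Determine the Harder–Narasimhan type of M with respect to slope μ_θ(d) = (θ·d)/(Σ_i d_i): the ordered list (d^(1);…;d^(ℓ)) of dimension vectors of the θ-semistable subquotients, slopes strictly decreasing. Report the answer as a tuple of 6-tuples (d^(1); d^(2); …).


Barcode: M ≅ I[1,6], I[2,3], I[2,4], I[3,3], I[5,5]. HN layers by μ_θ (4 steps, strictly decreasing):
  μ^(1)=71; μ^(2)=19; μ^(3)=-7; μ^(4)=-46

((0, 0, 2, 0, 0, 0); (0, 0, 1, 1, 0, 0); (1, 1, 1, 1, 1, 1); (0, 2, 0, 0, 1, 0))


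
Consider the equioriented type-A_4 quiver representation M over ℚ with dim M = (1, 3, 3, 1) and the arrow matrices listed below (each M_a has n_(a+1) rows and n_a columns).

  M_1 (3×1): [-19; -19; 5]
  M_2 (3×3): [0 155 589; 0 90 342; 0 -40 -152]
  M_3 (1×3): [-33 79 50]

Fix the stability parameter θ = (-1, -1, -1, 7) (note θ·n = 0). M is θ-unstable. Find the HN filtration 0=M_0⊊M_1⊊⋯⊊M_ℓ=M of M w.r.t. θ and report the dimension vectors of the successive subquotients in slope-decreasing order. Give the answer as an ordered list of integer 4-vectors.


Via rank(M_{q-1}∘⋯∘M_p): M ≅ I[1,2], I[2,2], I[2,4], I[3,3]^2.
μ_θ-semistable layers: μ^(1)=7; μ^(2)=-1

((0, 0, 0, 1); (1, 3, 3, 0))


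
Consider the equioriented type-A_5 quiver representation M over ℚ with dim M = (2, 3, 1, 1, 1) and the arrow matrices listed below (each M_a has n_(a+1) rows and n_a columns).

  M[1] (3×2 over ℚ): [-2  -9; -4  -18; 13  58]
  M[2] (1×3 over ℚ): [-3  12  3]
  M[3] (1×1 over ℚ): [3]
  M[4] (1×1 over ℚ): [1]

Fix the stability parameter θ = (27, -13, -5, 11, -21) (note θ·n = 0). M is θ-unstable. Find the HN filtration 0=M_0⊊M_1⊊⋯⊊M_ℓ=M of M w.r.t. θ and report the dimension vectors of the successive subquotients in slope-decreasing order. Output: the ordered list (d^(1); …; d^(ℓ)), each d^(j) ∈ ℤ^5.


Interval decomposition of M: I[1,2], I[1,5], I[2,2].
HN type (ℓ=3): μ^(1)=7; μ^(2)=-1/5; μ^(3)=-13

((1, 1, 0, 0, 0); (1, 1, 1, 1, 1); (0, 1, 0, 0, 0))


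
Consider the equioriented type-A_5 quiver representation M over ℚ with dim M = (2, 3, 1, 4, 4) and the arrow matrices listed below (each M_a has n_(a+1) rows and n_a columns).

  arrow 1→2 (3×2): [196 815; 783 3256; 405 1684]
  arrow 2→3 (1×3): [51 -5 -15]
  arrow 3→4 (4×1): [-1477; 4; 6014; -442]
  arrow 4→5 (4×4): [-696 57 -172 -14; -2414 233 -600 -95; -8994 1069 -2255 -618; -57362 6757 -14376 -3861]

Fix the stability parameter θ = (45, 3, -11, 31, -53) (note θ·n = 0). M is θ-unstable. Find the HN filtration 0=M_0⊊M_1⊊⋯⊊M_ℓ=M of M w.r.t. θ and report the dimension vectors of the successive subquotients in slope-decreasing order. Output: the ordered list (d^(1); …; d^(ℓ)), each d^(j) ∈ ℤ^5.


Barcode: M ≅ I[1,2], I[1,4], I[2,2], I[4,5]^3, I[5,5]. HN layers by μ_θ (6 steps, strictly decreasing):
  μ^(1)=31; μ^(2)=24; μ^(3)=37/3; μ^(4)=3; μ^(5)=-11; μ^(6)=-53

((0, 0, 0, 1, 0); (1, 1, 0, 0, 0); (1, 1, 1, 0, 0); (0, 1, 0, 0, 0); (0, 0, 0, 3, 3); (0, 0, 0, 0, 1))


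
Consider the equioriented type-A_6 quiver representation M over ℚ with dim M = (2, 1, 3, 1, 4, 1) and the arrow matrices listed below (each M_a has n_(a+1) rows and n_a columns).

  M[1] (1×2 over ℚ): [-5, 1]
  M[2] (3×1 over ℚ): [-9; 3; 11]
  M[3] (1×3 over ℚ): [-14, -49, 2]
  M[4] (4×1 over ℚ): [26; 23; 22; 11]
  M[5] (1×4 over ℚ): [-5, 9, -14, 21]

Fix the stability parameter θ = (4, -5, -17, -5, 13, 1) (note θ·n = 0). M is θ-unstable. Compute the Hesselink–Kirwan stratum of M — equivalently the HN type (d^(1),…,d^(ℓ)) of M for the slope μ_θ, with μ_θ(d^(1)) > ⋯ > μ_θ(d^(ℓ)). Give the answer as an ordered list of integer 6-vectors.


Barcode: M ≅ I[1,1], I[1,5], I[3,3]^2, I[5,5]^2, I[5,6]. HN layers by μ_θ (6 steps, strictly decreasing):
  μ^(1)=13; μ^(2)=7; μ^(3)=4; μ^(4)=-5; μ^(5)=-6; μ^(6)=-17

((0, 0, 0, 0, 3, 0); (0, 0, 0, 0, 1, 1); (1, 0, 0, 0, 0, 0); (0, 0, 0, 1, 0, 0); (1, 1, 1, 0, 0, 0); (0, 0, 2, 0, 0, 0))


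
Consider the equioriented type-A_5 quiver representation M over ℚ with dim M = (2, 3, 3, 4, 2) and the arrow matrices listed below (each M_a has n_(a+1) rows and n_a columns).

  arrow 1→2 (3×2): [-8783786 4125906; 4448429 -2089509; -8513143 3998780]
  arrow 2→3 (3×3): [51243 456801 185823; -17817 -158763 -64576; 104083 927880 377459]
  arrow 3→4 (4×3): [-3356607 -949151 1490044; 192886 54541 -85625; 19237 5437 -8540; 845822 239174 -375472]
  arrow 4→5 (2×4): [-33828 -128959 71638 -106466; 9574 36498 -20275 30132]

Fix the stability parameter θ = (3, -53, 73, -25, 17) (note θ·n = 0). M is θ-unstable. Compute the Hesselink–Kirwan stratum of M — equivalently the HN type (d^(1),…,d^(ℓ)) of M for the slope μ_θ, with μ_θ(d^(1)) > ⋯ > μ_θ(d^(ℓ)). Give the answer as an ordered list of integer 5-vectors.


Barcode: M ≅ I[1,5]^2, I[2,3], I[4,4]^2. HN layers by μ_θ (4 steps, strictly decreasing):
  μ^(1)=73; μ^(2)=65/3; μ^(3)=-25; μ^(4)=-53

((0, 0, 1, 0, 0); (0, 0, 2, 2, 2); (2, 2, 0, 2, 0); (0, 1, 0, 0, 0))


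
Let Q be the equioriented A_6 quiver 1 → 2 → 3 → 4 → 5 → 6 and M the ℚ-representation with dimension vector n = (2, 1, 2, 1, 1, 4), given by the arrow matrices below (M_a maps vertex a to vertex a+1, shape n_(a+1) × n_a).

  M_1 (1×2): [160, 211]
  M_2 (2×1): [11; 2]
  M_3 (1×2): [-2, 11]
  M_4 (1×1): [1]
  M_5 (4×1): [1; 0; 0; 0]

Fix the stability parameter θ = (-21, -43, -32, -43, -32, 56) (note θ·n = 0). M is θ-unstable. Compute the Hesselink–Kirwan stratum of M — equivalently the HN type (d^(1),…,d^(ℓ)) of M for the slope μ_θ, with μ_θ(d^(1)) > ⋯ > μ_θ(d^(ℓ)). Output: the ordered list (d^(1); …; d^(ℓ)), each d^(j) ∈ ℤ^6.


Via rank(M_{q-1}∘⋯∘M_p): M ≅ I[1,1], I[1,3], I[3,6], I[6,6]^3.
μ_θ-semistable layers: μ^(1)=56; μ^(2)=-21; μ^(3)=-32; μ^(4)=-75/2

((0, 0, 0, 0, 0, 4); (1, 0, 0, 0, 0, 0); (1, 1, 1, 0, 1, 0); (0, 0, 1, 1, 0, 0))


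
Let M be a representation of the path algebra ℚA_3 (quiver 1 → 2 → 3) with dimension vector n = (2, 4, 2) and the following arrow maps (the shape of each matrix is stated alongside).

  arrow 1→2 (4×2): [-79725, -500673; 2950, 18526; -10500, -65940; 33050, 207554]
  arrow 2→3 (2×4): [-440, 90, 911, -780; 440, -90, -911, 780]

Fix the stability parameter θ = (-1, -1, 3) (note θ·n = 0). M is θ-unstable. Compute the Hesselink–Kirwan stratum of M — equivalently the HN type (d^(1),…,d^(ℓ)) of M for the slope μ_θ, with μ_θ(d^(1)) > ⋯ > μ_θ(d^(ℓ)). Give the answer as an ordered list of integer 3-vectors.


Barcode: M ≅ I[1,1], I[1,2], I[2,2]^2, I[2,3], I[3,3]. HN layers by μ_θ (2 steps, strictly decreasing):
  μ^(1)=3; μ^(2)=-1

((0, 0, 2); (2, 4, 0))


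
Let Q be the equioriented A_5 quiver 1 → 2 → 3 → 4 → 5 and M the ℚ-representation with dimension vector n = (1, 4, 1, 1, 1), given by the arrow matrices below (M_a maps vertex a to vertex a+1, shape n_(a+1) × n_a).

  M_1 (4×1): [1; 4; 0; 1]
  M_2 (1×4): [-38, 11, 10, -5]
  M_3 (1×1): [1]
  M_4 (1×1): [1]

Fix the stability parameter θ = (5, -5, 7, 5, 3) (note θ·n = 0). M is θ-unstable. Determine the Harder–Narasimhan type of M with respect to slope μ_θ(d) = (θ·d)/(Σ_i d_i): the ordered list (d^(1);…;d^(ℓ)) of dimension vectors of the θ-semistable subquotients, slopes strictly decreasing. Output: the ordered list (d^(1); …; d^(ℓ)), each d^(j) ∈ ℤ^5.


Barcode: M ≅ I[1,5], I[2,2]^3. HN layers by μ_θ (3 steps, strictly decreasing):
  μ^(1)=5; μ^(2)=0; μ^(3)=-5

((0, 0, 1, 1, 1); (1, 1, 0, 0, 0); (0, 3, 0, 0, 0))


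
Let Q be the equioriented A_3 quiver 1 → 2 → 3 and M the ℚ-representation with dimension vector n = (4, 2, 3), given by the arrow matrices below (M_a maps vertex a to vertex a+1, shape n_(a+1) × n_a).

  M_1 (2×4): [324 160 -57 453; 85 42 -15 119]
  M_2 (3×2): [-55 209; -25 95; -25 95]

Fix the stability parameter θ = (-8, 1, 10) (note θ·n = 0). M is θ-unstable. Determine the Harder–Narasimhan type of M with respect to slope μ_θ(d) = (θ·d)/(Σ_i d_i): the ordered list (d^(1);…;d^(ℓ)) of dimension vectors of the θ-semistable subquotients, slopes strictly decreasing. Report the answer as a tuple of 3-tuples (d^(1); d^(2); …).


Interval decomposition of M: I[1,1]^2, I[1,2], I[1,3], I[3,3]^2.
HN type (ℓ=3): μ^(1)=10; μ^(2)=1; μ^(3)=-8

((0, 0, 3); (0, 2, 0); (4, 0, 0))


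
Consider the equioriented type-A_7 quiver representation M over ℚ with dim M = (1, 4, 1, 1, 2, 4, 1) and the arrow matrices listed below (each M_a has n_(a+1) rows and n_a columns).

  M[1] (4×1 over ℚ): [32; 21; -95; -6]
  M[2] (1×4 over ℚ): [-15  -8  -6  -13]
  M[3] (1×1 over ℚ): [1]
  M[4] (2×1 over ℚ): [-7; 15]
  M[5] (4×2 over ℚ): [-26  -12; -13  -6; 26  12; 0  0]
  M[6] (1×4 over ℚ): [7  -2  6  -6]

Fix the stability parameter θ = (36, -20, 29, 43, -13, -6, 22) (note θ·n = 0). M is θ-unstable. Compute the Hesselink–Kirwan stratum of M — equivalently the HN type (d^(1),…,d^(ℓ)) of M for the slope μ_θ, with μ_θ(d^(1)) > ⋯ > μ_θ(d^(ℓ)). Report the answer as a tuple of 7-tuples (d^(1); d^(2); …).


Via rank(M_{q-1}∘⋯∘M_p): M ≅ I[1,2], I[2,2]^2, I[2,6], I[5,5], I[6,6]^2, I[6,7].
μ_θ-semistable layers: μ^(1)=22; μ^(2)=53/4; μ^(3)=8; μ^(4)=-6; μ^(5)=-13; μ^(6)=-20

((0, 0, 0, 0, 0, 0, 1); (0, 0, 1, 1, 1, 1, 0); (1, 1, 0, 0, 0, 0, 0); (0, 0, 0, 0, 0, 3, 0); (0, 0, 0, 0, 1, 0, 0); (0, 3, 0, 0, 0, 0, 0))


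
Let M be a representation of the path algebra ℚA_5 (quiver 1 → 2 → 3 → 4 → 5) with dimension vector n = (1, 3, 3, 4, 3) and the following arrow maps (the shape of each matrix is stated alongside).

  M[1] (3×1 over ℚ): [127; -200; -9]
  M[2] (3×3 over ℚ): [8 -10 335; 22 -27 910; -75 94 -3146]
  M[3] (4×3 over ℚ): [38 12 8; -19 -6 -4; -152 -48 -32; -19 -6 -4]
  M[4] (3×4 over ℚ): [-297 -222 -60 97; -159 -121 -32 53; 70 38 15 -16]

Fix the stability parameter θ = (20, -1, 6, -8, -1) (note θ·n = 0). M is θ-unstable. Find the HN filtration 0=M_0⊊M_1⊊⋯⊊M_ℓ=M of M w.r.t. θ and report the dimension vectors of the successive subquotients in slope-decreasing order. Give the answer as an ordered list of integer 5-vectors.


Via rank(M_{q-1}∘⋯∘M_p): M ≅ I[1,5], I[2,3]^2, I[4,4], I[4,5]^2.
μ_θ-semistable layers: μ^(1)=6; μ^(2)=16/5; μ^(3)=-1; μ^(4)=-8

((0, 0, 2, 0, 0); (1, 1, 1, 1, 1); (0, 2, 0, 0, 2); (0, 0, 0, 3, 0))


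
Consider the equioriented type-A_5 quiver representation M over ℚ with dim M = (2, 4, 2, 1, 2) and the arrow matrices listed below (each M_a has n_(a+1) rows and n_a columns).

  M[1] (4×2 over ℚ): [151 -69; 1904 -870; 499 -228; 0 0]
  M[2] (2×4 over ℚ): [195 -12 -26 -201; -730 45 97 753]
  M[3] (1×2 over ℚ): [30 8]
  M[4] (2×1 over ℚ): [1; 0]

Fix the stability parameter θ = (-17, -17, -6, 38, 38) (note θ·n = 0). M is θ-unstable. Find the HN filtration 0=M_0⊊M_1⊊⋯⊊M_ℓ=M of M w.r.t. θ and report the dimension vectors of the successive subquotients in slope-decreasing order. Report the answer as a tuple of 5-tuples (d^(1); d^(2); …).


Barcode: M ≅ I[1,3], I[1,5], I[2,2]^2, I[5,5]. HN layers by μ_θ (3 steps, strictly decreasing):
  μ^(1)=38; μ^(2)=-6; μ^(3)=-17

((0, 0, 0, 1, 2); (0, 0, 2, 0, 0); (2, 4, 0, 0, 0))


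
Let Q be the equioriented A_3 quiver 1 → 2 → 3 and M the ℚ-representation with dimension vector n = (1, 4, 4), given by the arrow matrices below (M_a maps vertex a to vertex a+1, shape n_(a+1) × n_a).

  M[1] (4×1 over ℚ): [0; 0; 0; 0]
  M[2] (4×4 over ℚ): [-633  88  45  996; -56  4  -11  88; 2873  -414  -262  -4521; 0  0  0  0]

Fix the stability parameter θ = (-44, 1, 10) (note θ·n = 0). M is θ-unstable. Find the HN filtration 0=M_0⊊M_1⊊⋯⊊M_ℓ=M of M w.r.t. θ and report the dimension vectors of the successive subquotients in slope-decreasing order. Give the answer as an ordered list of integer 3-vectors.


Interval decomposition of M: I[1,1], I[2,2], I[2,3]^3, I[3,3].
HN type (ℓ=3): μ^(1)=10; μ^(2)=1; μ^(3)=-44

((0, 0, 4); (0, 4, 0); (1, 0, 0))


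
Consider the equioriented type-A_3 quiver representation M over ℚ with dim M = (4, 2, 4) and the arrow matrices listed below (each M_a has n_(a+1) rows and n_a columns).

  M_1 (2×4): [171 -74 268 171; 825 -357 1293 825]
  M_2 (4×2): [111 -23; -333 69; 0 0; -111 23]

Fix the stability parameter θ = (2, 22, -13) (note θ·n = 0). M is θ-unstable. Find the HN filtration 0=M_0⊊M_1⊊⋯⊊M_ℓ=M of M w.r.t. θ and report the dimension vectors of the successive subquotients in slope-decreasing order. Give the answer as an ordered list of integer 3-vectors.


Interval decomposition of M: I[1,1]^2, I[1,2], I[1,3], I[3,3]^3.
HN type (ℓ=4): μ^(1)=22; μ^(2)=9/2; μ^(3)=2; μ^(4)=-13

((0, 1, 0); (0, 1, 1); (4, 0, 0); (0, 0, 3))


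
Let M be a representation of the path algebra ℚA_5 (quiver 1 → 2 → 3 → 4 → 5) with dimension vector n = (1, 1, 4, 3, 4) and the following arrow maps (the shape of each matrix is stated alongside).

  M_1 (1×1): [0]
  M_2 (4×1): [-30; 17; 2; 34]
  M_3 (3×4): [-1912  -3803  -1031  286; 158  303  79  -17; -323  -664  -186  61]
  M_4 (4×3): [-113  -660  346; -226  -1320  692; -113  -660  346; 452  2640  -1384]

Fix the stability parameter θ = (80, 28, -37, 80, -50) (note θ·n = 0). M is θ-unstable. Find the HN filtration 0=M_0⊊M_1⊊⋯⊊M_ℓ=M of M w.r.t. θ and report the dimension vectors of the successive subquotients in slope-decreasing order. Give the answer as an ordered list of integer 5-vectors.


Barcode: M ≅ I[1,1], I[2,5], I[3,3], I[3,4]^2, I[5,5]^3. HN layers by μ_θ (5 steps, strictly decreasing):
  μ^(1)=80; μ^(2)=15; μ^(3)=-9/2; μ^(4)=-37; μ^(5)=-50

((1, 0, 0, 2, 0); (0, 0, 0, 1, 1); (0, 1, 1, 0, 0); (0, 0, 3, 0, 0); (0, 0, 0, 0, 3))


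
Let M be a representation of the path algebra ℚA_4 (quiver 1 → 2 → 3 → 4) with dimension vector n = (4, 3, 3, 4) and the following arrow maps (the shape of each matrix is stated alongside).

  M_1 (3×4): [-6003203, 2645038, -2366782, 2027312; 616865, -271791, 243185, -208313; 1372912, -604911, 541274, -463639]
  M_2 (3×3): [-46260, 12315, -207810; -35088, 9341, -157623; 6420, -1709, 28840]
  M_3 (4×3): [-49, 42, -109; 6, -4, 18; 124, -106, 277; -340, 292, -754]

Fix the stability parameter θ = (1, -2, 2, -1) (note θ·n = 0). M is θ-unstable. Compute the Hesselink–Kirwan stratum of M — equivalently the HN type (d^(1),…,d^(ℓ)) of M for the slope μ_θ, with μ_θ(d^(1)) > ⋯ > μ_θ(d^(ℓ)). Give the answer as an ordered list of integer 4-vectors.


Barcode: M ≅ I[1,1], I[1,2], I[1,4]^2, I[3,3], I[4,4]^2. HN layers by μ_θ (5 steps, strictly decreasing):
  μ^(1)=2; μ^(2)=1; μ^(3)=1/2; μ^(4)=-1/2; μ^(5)=-1

((0, 0, 1, 0); (1, 0, 0, 0); (0, 0, 2, 2); (3, 3, 0, 0); (0, 0, 0, 2))


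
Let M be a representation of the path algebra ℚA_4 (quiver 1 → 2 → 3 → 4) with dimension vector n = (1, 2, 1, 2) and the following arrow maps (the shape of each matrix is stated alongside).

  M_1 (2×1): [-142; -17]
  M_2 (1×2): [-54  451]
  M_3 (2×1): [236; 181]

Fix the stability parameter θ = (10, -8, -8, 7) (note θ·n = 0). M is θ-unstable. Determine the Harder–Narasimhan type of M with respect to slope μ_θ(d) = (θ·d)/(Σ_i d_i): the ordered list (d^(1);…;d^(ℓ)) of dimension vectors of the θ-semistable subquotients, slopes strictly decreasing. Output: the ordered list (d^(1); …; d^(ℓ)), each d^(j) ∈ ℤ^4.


Via rank(M_{q-1}∘⋯∘M_p): M ≅ I[1,4], I[2,2], I[4,4].
μ_θ-semistable layers: μ^(1)=7; μ^(2)=-2; μ^(3)=-8

((0, 0, 0, 2); (1, 1, 1, 0); (0, 1, 0, 0))


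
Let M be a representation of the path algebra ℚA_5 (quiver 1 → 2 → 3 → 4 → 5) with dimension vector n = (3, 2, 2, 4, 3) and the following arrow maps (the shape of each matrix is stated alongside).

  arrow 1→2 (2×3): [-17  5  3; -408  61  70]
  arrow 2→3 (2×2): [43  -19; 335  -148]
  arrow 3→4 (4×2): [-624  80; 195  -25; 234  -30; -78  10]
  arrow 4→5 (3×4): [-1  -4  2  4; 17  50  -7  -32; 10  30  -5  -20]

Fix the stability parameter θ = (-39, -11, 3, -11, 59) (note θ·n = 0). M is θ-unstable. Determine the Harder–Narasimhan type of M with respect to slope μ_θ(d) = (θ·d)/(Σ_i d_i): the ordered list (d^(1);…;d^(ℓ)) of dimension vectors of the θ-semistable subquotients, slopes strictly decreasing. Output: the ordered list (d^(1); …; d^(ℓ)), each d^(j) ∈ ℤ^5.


Via rank(M_{q-1}∘⋯∘M_p): M ≅ I[1,1], I[1,3], I[1,4], I[4,4], I[4,5]^2, I[5,5].
μ_θ-semistable layers: μ^(1)=59; μ^(2)=3; μ^(3)=-4; μ^(4)=-11; μ^(5)=-39

((0, 0, 0, 0, 3); (0, 0, 1, 0, 0); (0, 0, 1, 1, 0); (0, 2, 0, 3, 0); (3, 0, 0, 0, 0))


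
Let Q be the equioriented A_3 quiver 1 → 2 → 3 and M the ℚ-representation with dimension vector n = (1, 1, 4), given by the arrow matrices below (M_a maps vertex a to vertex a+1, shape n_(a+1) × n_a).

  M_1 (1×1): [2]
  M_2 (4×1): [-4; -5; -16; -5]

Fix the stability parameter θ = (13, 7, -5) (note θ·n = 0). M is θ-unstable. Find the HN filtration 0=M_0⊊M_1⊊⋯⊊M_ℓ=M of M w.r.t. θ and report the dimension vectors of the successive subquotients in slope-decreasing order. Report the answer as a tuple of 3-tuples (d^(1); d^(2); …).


Via rank(M_{q-1}∘⋯∘M_p): M ≅ I[1,3], I[3,3]^3.
μ_θ-semistable layers: μ^(1)=5; μ^(2)=-5

((1, 1, 1); (0, 0, 3))


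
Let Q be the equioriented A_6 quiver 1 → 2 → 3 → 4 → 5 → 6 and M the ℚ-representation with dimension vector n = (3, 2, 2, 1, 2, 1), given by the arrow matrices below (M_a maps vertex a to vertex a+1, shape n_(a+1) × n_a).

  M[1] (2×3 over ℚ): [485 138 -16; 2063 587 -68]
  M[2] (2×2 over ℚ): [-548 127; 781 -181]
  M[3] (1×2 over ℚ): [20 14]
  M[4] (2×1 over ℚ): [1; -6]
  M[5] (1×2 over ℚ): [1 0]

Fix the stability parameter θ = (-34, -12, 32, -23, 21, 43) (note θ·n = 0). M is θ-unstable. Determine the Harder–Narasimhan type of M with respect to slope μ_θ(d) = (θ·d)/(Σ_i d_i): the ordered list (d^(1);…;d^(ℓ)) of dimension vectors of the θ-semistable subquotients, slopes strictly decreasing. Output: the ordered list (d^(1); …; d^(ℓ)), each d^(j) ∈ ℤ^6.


Via rank(M_{q-1}∘⋯∘M_p): M ≅ I[1,1], I[1,3], I[1,6], I[5,5].
μ_θ-semistable layers: μ^(1)=43; μ^(2)=32; μ^(3)=21; μ^(4)=9/2; μ^(5)=-12; μ^(6)=-34

((0, 0, 0, 0, 0, 1); (0, 0, 1, 0, 0, 0); (0, 0, 0, 0, 2, 0); (0, 0, 1, 1, 0, 0); (0, 2, 0, 0, 0, 0); (3, 0, 0, 0, 0, 0))
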